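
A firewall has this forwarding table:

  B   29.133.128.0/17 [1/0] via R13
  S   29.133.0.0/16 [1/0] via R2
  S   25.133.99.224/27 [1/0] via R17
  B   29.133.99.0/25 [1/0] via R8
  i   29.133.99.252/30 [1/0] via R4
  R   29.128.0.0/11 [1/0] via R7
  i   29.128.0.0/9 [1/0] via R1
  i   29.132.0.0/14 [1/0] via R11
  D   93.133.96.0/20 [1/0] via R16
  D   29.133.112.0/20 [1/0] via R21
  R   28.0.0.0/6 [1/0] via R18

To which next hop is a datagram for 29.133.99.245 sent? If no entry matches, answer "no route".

Routes whose prefix contains 29.133.99.245:
  28.0.0.0/6 (28.0.0.0 - 31.255.255.255) -> R18
  29.128.0.0/9 (29.128.0.0 - 29.255.255.255) -> R1
  29.128.0.0/11 (29.128.0.0 - 29.159.255.255) -> R7
  29.132.0.0/14 (29.132.0.0 - 29.135.255.255) -> R11
  29.133.0.0/16 (29.133.0.0 - 29.133.255.255) -> R2
More-specific entries that do NOT match:
  29.133.99.252/30 (29.133.99.252 - 29.133.99.255) does not contain 29.133.99.245
  25.133.99.224/27 (25.133.99.224 - 25.133.99.255) does not contain 29.133.99.245
  29.133.99.0/25 (29.133.99.0 - 29.133.99.127) does not contain 29.133.99.245
  93.133.96.0/20 (93.133.96.0 - 93.133.111.255) does not contain 29.133.99.245
  29.133.112.0/20 (29.133.112.0 - 29.133.127.255) does not contain 29.133.99.245
  29.133.128.0/17 (29.133.128.0 - 29.133.255.255) does not contain 29.133.99.245
Longest matching prefix is /16 -> next hop R2.

R2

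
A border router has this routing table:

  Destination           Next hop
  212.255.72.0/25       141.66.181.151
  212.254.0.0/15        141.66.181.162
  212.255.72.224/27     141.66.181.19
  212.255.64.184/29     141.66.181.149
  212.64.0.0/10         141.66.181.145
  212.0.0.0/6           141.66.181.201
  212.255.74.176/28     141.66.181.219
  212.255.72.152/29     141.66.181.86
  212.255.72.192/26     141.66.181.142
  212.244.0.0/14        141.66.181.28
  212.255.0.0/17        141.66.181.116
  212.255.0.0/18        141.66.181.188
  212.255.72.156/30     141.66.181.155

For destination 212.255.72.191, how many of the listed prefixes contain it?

Prefixes containing 212.255.72.191:
  212.0.0.0/6 (212.0.0.0 - 215.255.255.255)
  212.254.0.0/15 (212.254.0.0 - 212.255.255.255)
  212.255.0.0/17 (212.255.0.0 - 212.255.127.255)
Total matching entries: 3.

3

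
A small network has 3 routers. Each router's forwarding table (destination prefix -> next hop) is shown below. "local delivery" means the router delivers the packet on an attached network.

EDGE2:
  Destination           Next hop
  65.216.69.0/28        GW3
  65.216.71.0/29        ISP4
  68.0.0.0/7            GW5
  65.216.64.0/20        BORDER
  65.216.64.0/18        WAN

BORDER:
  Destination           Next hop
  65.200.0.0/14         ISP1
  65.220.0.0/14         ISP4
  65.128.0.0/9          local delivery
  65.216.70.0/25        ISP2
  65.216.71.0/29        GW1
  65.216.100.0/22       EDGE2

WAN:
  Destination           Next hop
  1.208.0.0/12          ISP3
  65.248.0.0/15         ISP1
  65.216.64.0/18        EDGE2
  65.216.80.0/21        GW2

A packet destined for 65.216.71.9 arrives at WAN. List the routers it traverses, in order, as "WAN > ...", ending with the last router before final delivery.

WAN > EDGE2 > BORDER

At WAN: longest match for 65.216.71.9 is 65.216.64.0/18 -> EDGE2
At EDGE2: longest match for 65.216.71.9 is 65.216.64.0/20 -> BORDER
At BORDER: longest match for 65.216.71.9 is 65.128.0.0/9 -> local delivery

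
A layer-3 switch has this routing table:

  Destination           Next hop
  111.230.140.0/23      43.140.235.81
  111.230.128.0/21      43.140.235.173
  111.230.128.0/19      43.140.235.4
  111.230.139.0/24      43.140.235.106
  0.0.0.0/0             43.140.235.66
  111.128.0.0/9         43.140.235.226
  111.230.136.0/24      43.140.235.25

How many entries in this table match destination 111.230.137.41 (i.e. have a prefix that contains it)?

3

Prefixes containing 111.230.137.41:
  0.0.0.0/0 (default, matches everything)
  111.128.0.0/9 (111.128.0.0 - 111.255.255.255)
  111.230.128.0/19 (111.230.128.0 - 111.230.159.255)
Total matching entries: 3.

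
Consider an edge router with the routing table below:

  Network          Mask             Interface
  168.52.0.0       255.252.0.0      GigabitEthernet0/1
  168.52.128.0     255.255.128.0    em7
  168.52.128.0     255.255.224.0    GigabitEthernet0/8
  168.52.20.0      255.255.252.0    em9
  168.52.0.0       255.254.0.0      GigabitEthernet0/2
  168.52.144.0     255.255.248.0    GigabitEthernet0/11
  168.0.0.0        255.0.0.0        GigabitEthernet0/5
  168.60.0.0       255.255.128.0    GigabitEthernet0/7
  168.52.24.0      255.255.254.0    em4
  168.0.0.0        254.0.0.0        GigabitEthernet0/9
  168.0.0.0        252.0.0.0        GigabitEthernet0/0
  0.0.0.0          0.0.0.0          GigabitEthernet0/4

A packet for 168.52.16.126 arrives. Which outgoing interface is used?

GigabitEthernet0/2

Routes whose prefix contains 168.52.16.126:
  0.0.0.0/0 (default, matches everything) -> GigabitEthernet0/4
  168.0.0.0/6 (168.0.0.0 - 171.255.255.255) -> GigabitEthernet0/0
  168.0.0.0/7 (168.0.0.0 - 169.255.255.255) -> GigabitEthernet0/9
  168.0.0.0/8 (168.0.0.0 - 168.255.255.255) -> GigabitEthernet0/5
  168.52.0.0/14 (168.52.0.0 - 168.55.255.255) -> GigabitEthernet0/1
  168.52.0.0/15 (168.52.0.0 - 168.53.255.255) -> GigabitEthernet0/2
More-specific entries that do NOT match:
  168.52.24.0/23 (168.52.24.0 - 168.52.25.255) does not contain 168.52.16.126
  168.52.20.0/22 (168.52.20.0 - 168.52.23.255) does not contain 168.52.16.126
  168.52.144.0/21 (168.52.144.0 - 168.52.151.255) does not contain 168.52.16.126
  168.52.128.0/19 (168.52.128.0 - 168.52.159.255) does not contain 168.52.16.126
  168.52.128.0/17 (168.52.128.0 - 168.52.255.255) does not contain 168.52.16.126
  168.60.0.0/17 (168.60.0.0 - 168.60.127.255) does not contain 168.52.16.126
Longest matching prefix is /15 -> interface GigabitEthernet0/2.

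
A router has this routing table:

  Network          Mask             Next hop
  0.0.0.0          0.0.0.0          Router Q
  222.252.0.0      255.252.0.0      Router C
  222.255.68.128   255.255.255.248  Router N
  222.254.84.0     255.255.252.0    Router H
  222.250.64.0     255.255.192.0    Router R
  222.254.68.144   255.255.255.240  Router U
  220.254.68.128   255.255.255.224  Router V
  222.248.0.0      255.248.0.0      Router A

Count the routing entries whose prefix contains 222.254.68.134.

Prefixes containing 222.254.68.134:
  0.0.0.0/0 (default, matches everything)
  222.248.0.0/13 (222.248.0.0 - 222.255.255.255)
  222.252.0.0/14 (222.252.0.0 - 222.255.255.255)
Total matching entries: 3.

3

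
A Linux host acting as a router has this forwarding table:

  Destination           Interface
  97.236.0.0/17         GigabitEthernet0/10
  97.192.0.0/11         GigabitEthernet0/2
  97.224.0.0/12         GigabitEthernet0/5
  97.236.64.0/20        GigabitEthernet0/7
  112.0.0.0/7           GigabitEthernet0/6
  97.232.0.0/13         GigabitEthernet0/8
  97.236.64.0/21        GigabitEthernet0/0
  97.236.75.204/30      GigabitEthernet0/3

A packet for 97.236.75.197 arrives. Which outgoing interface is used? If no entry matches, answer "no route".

GigabitEthernet0/7

Routes whose prefix contains 97.236.75.197:
  97.224.0.0/12 (97.224.0.0 - 97.239.255.255) -> GigabitEthernet0/5
  97.232.0.0/13 (97.232.0.0 - 97.239.255.255) -> GigabitEthernet0/8
  97.236.0.0/17 (97.236.0.0 - 97.236.127.255) -> GigabitEthernet0/10
  97.236.64.0/20 (97.236.64.0 - 97.236.79.255) -> GigabitEthernet0/7
More-specific entries that do NOT match:
  97.236.75.204/30 (97.236.75.204 - 97.236.75.207) does not contain 97.236.75.197
  97.236.64.0/21 (97.236.64.0 - 97.236.71.255) does not contain 97.236.75.197
Longest matching prefix is /20 -> interface GigabitEthernet0/7.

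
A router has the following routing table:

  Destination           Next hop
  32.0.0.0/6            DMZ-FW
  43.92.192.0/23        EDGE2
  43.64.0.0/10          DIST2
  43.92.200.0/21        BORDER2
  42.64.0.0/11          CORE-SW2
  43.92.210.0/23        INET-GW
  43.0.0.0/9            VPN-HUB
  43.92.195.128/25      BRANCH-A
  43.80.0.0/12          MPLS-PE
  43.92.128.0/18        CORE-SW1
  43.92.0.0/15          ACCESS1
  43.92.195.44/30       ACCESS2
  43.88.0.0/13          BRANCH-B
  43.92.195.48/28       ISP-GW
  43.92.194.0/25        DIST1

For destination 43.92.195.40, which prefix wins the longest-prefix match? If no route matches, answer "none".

Entries matching 43.92.195.40:
  43.0.0.0/9 (43.0.0.0 - 43.127.255.255)
  43.64.0.0/10 (43.64.0.0 - 43.127.255.255)
  43.80.0.0/12 (43.80.0.0 - 43.95.255.255)
  43.88.0.0/13 (43.88.0.0 - 43.95.255.255)
  43.92.0.0/15 (43.92.0.0 - 43.93.255.255)
Most specific is 43.92.0.0/15.

43.92.0.0/15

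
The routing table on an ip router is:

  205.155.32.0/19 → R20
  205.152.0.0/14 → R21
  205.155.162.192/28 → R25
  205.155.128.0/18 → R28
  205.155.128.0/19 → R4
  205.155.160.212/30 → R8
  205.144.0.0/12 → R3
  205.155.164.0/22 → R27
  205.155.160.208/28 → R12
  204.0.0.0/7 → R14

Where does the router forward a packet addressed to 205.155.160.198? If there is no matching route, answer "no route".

R28

Routes whose prefix contains 205.155.160.198:
  204.0.0.0/7 (204.0.0.0 - 205.255.255.255) -> R14
  205.144.0.0/12 (205.144.0.0 - 205.159.255.255) -> R3
  205.152.0.0/14 (205.152.0.0 - 205.155.255.255) -> R21
  205.155.128.0/18 (205.155.128.0 - 205.155.191.255) -> R28
More-specific entries that do NOT match:
  205.155.160.212/30 (205.155.160.212 - 205.155.160.215) does not contain 205.155.160.198
  205.155.162.192/28 (205.155.162.192 - 205.155.162.207) does not contain 205.155.160.198
  205.155.160.208/28 (205.155.160.208 - 205.155.160.223) does not contain 205.155.160.198
  205.155.164.0/22 (205.155.164.0 - 205.155.167.255) does not contain 205.155.160.198
  205.155.32.0/19 (205.155.32.0 - 205.155.63.255) does not contain 205.155.160.198
  205.155.128.0/19 (205.155.128.0 - 205.155.159.255) does not contain 205.155.160.198
Longest matching prefix is /18 -> next hop R28.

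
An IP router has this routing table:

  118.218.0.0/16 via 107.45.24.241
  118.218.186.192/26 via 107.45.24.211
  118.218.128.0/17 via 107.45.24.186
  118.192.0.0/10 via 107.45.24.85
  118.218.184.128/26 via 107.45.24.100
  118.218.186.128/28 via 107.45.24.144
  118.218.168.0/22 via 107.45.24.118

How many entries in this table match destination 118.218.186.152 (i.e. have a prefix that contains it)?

3

Prefixes containing 118.218.186.152:
  118.192.0.0/10 (118.192.0.0 - 118.255.255.255)
  118.218.0.0/16 (118.218.0.0 - 118.218.255.255)
  118.218.128.0/17 (118.218.128.0 - 118.218.255.255)
Total matching entries: 3.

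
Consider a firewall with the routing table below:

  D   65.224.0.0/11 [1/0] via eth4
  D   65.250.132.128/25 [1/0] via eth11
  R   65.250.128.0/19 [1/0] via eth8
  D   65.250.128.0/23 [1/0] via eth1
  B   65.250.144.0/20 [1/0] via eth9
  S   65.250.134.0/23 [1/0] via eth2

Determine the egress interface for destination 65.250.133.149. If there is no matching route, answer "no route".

eth8

Routes whose prefix contains 65.250.133.149:
  65.224.0.0/11 (65.224.0.0 - 65.255.255.255) -> eth4
  65.250.128.0/19 (65.250.128.0 - 65.250.159.255) -> eth8
More-specific entries that do NOT match:
  65.250.132.128/25 (65.250.132.128 - 65.250.132.255) does not contain 65.250.133.149
  65.250.128.0/23 (65.250.128.0 - 65.250.129.255) does not contain 65.250.133.149
  65.250.134.0/23 (65.250.134.0 - 65.250.135.255) does not contain 65.250.133.149
  65.250.144.0/20 (65.250.144.0 - 65.250.159.255) does not contain 65.250.133.149
Longest matching prefix is /19 -> interface eth8.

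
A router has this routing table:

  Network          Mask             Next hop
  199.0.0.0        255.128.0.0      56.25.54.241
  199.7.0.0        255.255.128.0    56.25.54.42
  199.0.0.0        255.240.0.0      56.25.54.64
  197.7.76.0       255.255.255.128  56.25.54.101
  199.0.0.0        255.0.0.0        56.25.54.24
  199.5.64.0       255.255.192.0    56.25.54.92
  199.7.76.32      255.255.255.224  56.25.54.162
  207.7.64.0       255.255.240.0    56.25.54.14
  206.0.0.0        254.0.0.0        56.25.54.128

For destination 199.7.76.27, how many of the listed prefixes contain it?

4

Prefixes containing 199.7.76.27:
  199.0.0.0/8 (199.0.0.0 - 199.255.255.255)
  199.0.0.0/9 (199.0.0.0 - 199.127.255.255)
  199.0.0.0/12 (199.0.0.0 - 199.15.255.255)
  199.7.0.0/17 (199.7.0.0 - 199.7.127.255)
Total matching entries: 4.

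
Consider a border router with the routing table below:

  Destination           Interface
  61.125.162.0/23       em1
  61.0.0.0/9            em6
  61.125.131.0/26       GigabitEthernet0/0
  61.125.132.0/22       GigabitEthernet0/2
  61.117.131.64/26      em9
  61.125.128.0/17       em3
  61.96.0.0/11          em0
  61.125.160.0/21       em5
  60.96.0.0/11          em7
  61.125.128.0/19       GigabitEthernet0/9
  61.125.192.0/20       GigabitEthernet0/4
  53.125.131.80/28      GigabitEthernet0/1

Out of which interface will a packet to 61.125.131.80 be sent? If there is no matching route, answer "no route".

GigabitEthernet0/9

Routes whose prefix contains 61.125.131.80:
  61.0.0.0/9 (61.0.0.0 - 61.127.255.255) -> em6
  61.96.0.0/11 (61.96.0.0 - 61.127.255.255) -> em0
  61.125.128.0/17 (61.125.128.0 - 61.125.255.255) -> em3
  61.125.128.0/19 (61.125.128.0 - 61.125.159.255) -> GigabitEthernet0/9
More-specific entries that do NOT match:
  53.125.131.80/28 (53.125.131.80 - 53.125.131.95) does not contain 61.125.131.80
  61.125.131.0/26 (61.125.131.0 - 61.125.131.63) does not contain 61.125.131.80
  61.117.131.64/26 (61.117.131.64 - 61.117.131.127) does not contain 61.125.131.80
  61.125.162.0/23 (61.125.162.0 - 61.125.163.255) does not contain 61.125.131.80
  61.125.132.0/22 (61.125.132.0 - 61.125.135.255) does not contain 61.125.131.80
  61.125.160.0/21 (61.125.160.0 - 61.125.167.255) does not contain 61.125.131.80
  61.125.192.0/20 (61.125.192.0 - 61.125.207.255) does not contain 61.125.131.80
Longest matching prefix is /19 -> interface GigabitEthernet0/9.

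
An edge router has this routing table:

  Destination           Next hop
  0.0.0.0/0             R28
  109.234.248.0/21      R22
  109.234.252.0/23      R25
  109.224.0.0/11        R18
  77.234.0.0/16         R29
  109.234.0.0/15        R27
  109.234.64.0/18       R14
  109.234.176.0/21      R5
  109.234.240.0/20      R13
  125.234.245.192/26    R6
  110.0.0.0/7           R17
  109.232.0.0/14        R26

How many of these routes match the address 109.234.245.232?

5

Prefixes containing 109.234.245.232:
  0.0.0.0/0 (default, matches everything)
  109.224.0.0/11 (109.224.0.0 - 109.255.255.255)
  109.232.0.0/14 (109.232.0.0 - 109.235.255.255)
  109.234.0.0/15 (109.234.0.0 - 109.235.255.255)
  109.234.240.0/20 (109.234.240.0 - 109.234.255.255)
Total matching entries: 5.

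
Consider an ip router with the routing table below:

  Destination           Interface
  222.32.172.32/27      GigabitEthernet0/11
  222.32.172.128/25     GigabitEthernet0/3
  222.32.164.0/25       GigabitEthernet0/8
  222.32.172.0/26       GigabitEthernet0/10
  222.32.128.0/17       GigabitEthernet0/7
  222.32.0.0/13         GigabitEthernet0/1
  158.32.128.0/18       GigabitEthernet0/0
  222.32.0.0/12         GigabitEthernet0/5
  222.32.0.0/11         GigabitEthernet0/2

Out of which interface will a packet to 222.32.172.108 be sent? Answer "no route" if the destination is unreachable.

Routes whose prefix contains 222.32.172.108:
  222.32.0.0/11 (222.32.0.0 - 222.63.255.255) -> GigabitEthernet0/2
  222.32.0.0/12 (222.32.0.0 - 222.47.255.255) -> GigabitEthernet0/5
  222.32.0.0/13 (222.32.0.0 - 222.39.255.255) -> GigabitEthernet0/1
  222.32.128.0/17 (222.32.128.0 - 222.32.255.255) -> GigabitEthernet0/7
More-specific entries that do NOT match:
  222.32.172.32/27 (222.32.172.32 - 222.32.172.63) does not contain 222.32.172.108
  222.32.172.0/26 (222.32.172.0 - 222.32.172.63) does not contain 222.32.172.108
  222.32.172.128/25 (222.32.172.128 - 222.32.172.255) does not contain 222.32.172.108
  222.32.164.0/25 (222.32.164.0 - 222.32.164.127) does not contain 222.32.172.108
  158.32.128.0/18 (158.32.128.0 - 158.32.191.255) does not contain 222.32.172.108
Longest matching prefix is /17 -> interface GigabitEthernet0/7.

GigabitEthernet0/7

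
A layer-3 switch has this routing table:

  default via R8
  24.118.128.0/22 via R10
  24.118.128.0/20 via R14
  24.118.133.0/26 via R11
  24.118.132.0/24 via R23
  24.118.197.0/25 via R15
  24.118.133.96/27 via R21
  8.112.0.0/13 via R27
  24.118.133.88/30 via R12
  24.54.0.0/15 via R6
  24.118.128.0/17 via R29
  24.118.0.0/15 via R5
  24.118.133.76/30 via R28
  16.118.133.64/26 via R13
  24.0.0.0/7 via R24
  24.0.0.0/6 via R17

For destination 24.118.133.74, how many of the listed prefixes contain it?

Prefixes containing 24.118.133.74:
  0.0.0.0/0 (default, matches everything)
  24.0.0.0/6 (24.0.0.0 - 27.255.255.255)
  24.0.0.0/7 (24.0.0.0 - 25.255.255.255)
  24.118.0.0/15 (24.118.0.0 - 24.119.255.255)
  24.118.128.0/17 (24.118.128.0 - 24.118.255.255)
  24.118.128.0/20 (24.118.128.0 - 24.118.143.255)
Total matching entries: 6.

6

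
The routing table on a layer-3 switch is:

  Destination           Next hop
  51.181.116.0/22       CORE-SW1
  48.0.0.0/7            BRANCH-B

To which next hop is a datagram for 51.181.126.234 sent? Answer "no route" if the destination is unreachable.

no route

No entry's prefix contains 51.181.126.234; there is no default route.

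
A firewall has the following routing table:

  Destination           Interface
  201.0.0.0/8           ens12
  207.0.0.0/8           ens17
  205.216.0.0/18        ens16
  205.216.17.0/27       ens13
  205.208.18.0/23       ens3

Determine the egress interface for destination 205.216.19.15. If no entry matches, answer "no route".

Routes whose prefix contains 205.216.19.15:
  205.216.0.0/18 (205.216.0.0 - 205.216.63.255) -> ens16
More-specific entries that do NOT match:
  205.216.17.0/27 (205.216.17.0 - 205.216.17.31) does not contain 205.216.19.15
  205.208.18.0/23 (205.208.18.0 - 205.208.19.255) does not contain 205.216.19.15
Longest matching prefix is /18 -> interface ens16.

ens16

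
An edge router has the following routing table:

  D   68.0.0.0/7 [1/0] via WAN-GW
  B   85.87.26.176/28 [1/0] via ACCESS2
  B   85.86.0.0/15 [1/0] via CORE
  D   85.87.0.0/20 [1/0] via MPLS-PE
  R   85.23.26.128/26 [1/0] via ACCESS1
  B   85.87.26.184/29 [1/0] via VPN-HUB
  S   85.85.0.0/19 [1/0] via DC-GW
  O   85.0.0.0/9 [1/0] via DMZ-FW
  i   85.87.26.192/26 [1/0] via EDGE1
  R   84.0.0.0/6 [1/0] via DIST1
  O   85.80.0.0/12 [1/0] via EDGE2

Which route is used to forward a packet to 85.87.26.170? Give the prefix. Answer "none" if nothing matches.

85.86.0.0/15

Entries matching 85.87.26.170:
  84.0.0.0/6 (84.0.0.0 - 87.255.255.255)
  85.0.0.0/9 (85.0.0.0 - 85.127.255.255)
  85.80.0.0/12 (85.80.0.0 - 85.95.255.255)
  85.86.0.0/15 (85.86.0.0 - 85.87.255.255)
Most specific is 85.86.0.0/15.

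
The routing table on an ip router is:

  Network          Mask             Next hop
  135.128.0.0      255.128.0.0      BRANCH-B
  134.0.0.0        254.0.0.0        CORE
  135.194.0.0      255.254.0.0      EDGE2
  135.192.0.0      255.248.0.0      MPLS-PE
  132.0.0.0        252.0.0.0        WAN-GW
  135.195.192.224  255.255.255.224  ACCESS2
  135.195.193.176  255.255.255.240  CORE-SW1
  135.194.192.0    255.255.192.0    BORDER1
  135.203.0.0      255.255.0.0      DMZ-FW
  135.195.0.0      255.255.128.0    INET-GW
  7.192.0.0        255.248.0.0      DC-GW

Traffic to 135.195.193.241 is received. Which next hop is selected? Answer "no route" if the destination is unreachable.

EDGE2

Routes whose prefix contains 135.195.193.241:
  132.0.0.0/6 (132.0.0.0 - 135.255.255.255) -> WAN-GW
  134.0.0.0/7 (134.0.0.0 - 135.255.255.255) -> CORE
  135.128.0.0/9 (135.128.0.0 - 135.255.255.255) -> BRANCH-B
  135.192.0.0/13 (135.192.0.0 - 135.199.255.255) -> MPLS-PE
  135.194.0.0/15 (135.194.0.0 - 135.195.255.255) -> EDGE2
More-specific entries that do NOT match:
  135.195.193.176/28 (135.195.193.176 - 135.195.193.191) does not contain 135.195.193.241
  135.195.192.224/27 (135.195.192.224 - 135.195.192.255) does not contain 135.195.193.241
  135.194.192.0/18 (135.194.192.0 - 135.194.255.255) does not contain 135.195.193.241
  135.195.0.0/17 (135.195.0.0 - 135.195.127.255) does not contain 135.195.193.241
  135.203.0.0/16 (135.203.0.0 - 135.203.255.255) does not contain 135.195.193.241
Longest matching prefix is /15 -> next hop EDGE2.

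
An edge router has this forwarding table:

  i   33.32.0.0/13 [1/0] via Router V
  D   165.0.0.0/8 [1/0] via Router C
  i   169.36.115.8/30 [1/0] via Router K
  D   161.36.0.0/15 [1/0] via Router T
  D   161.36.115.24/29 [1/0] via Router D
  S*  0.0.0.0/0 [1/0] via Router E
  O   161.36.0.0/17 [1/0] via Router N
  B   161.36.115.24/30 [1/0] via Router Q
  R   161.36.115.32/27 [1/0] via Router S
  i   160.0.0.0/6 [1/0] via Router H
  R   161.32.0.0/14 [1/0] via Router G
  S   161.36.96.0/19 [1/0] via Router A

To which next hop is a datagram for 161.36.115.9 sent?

Routes whose prefix contains 161.36.115.9:
  0.0.0.0/0 (default, matches everything) -> Router E
  160.0.0.0/6 (160.0.0.0 - 163.255.255.255) -> Router H
  161.36.0.0/15 (161.36.0.0 - 161.37.255.255) -> Router T
  161.36.0.0/17 (161.36.0.0 - 161.36.127.255) -> Router N
  161.36.96.0/19 (161.36.96.0 - 161.36.127.255) -> Router A
More-specific entries that do NOT match:
  169.36.115.8/30 (169.36.115.8 - 169.36.115.11) does not contain 161.36.115.9
  161.36.115.24/30 (161.36.115.24 - 161.36.115.27) does not contain 161.36.115.9
  161.36.115.24/29 (161.36.115.24 - 161.36.115.31) does not contain 161.36.115.9
  161.36.115.32/27 (161.36.115.32 - 161.36.115.63) does not contain 161.36.115.9
Longest matching prefix is /19 -> next hop Router A.

Router A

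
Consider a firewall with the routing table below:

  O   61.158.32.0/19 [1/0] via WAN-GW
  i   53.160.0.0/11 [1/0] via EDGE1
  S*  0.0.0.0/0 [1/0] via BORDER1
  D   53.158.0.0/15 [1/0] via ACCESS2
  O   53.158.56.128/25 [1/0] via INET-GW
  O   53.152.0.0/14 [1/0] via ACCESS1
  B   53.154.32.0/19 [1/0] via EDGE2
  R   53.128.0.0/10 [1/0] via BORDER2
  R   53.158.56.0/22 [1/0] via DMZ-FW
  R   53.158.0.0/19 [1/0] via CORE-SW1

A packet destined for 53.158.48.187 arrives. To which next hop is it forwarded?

Routes whose prefix contains 53.158.48.187:
  0.0.0.0/0 (default, matches everything) -> BORDER1
  53.128.0.0/10 (53.128.0.0 - 53.191.255.255) -> BORDER2
  53.158.0.0/15 (53.158.0.0 - 53.159.255.255) -> ACCESS2
More-specific entries that do NOT match:
  53.158.56.128/25 (53.158.56.128 - 53.158.56.255) does not contain 53.158.48.187
  53.158.56.0/22 (53.158.56.0 - 53.158.59.255) does not contain 53.158.48.187
  61.158.32.0/19 (61.158.32.0 - 61.158.63.255) does not contain 53.158.48.187
  53.154.32.0/19 (53.154.32.0 - 53.154.63.255) does not contain 53.158.48.187
  53.158.0.0/19 (53.158.0.0 - 53.158.31.255) does not contain 53.158.48.187
Longest matching prefix is /15 -> next hop ACCESS2.

ACCESS2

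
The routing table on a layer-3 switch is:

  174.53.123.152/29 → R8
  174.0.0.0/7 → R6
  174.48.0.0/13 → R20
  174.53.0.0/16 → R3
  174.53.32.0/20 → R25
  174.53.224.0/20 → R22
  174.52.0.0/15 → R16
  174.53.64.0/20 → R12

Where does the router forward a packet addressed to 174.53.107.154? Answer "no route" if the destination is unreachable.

Routes whose prefix contains 174.53.107.154:
  174.0.0.0/7 (174.0.0.0 - 175.255.255.255) -> R6
  174.48.0.0/13 (174.48.0.0 - 174.55.255.255) -> R20
  174.52.0.0/15 (174.52.0.0 - 174.53.255.255) -> R16
  174.53.0.0/16 (174.53.0.0 - 174.53.255.255) -> R3
More-specific entries that do NOT match:
  174.53.123.152/29 (174.53.123.152 - 174.53.123.159) does not contain 174.53.107.154
  174.53.32.0/20 (174.53.32.0 - 174.53.47.255) does not contain 174.53.107.154
  174.53.224.0/20 (174.53.224.0 - 174.53.239.255) does not contain 174.53.107.154
  174.53.64.0/20 (174.53.64.0 - 174.53.79.255) does not contain 174.53.107.154
Longest matching prefix is /16 -> next hop R3.

R3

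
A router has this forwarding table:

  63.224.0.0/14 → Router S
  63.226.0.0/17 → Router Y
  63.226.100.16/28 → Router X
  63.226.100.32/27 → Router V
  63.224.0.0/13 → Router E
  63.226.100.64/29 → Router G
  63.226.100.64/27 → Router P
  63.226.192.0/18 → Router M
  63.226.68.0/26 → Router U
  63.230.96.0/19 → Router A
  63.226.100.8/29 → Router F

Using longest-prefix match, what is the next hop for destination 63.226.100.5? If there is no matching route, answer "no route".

Routes whose prefix contains 63.226.100.5:
  63.224.0.0/13 (63.224.0.0 - 63.231.255.255) -> Router E
  63.224.0.0/14 (63.224.0.0 - 63.227.255.255) -> Router S
  63.226.0.0/17 (63.226.0.0 - 63.226.127.255) -> Router Y
More-specific entries that do NOT match:
  63.226.100.64/29 (63.226.100.64 - 63.226.100.71) does not contain 63.226.100.5
  63.226.100.8/29 (63.226.100.8 - 63.226.100.15) does not contain 63.226.100.5
  63.226.100.16/28 (63.226.100.16 - 63.226.100.31) does not contain 63.226.100.5
  63.226.100.32/27 (63.226.100.32 - 63.226.100.63) does not contain 63.226.100.5
  63.226.100.64/27 (63.226.100.64 - 63.226.100.95) does not contain 63.226.100.5
  63.226.68.0/26 (63.226.68.0 - 63.226.68.63) does not contain 63.226.100.5
  63.230.96.0/19 (63.230.96.0 - 63.230.127.255) does not contain 63.226.100.5
  63.226.192.0/18 (63.226.192.0 - 63.226.255.255) does not contain 63.226.100.5
Longest matching prefix is /17 -> next hop Router Y.

Router Y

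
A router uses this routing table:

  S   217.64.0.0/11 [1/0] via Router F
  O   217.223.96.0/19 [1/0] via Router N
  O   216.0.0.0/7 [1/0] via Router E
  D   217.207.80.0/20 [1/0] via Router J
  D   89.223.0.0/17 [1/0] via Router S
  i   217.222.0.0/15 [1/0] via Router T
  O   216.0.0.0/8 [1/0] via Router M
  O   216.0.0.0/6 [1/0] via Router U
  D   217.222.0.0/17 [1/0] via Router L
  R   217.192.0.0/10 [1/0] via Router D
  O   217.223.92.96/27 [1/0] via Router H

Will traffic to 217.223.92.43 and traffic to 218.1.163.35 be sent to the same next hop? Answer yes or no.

217.223.92.43: longest match 217.222.0.0/15 -> Router T
218.1.163.35: longest match 216.0.0.0/6 -> Router U

no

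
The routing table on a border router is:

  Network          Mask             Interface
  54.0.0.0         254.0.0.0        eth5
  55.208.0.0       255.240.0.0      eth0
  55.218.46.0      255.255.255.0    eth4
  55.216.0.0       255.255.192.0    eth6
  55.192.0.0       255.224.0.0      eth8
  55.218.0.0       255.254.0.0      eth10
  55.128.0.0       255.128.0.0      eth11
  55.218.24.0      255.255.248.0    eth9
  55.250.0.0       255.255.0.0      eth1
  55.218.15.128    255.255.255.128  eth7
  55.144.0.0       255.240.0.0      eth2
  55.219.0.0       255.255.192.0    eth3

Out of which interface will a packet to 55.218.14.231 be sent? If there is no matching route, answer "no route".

Routes whose prefix contains 55.218.14.231:
  54.0.0.0/7 (54.0.0.0 - 55.255.255.255) -> eth5
  55.128.0.0/9 (55.128.0.0 - 55.255.255.255) -> eth11
  55.192.0.0/11 (55.192.0.0 - 55.223.255.255) -> eth8
  55.208.0.0/12 (55.208.0.0 - 55.223.255.255) -> eth0
  55.218.0.0/15 (55.218.0.0 - 55.219.255.255) -> eth10
More-specific entries that do NOT match:
  55.218.15.128/25 (55.218.15.128 - 55.218.15.255) does not contain 55.218.14.231
  55.218.46.0/24 (55.218.46.0 - 55.218.46.255) does not contain 55.218.14.231
  55.218.24.0/21 (55.218.24.0 - 55.218.31.255) does not contain 55.218.14.231
  55.216.0.0/18 (55.216.0.0 - 55.216.63.255) does not contain 55.218.14.231
  55.219.0.0/18 (55.219.0.0 - 55.219.63.255) does not contain 55.218.14.231
  55.250.0.0/16 (55.250.0.0 - 55.250.255.255) does not contain 55.218.14.231
Longest matching prefix is /15 -> interface eth10.

eth10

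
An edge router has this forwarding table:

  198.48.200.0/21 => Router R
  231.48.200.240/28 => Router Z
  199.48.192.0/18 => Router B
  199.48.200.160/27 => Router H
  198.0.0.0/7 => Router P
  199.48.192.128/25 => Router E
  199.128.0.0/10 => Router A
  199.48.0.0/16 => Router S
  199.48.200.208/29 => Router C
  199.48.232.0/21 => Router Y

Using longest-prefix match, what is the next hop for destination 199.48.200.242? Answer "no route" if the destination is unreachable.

Router B

Routes whose prefix contains 199.48.200.242:
  198.0.0.0/7 (198.0.0.0 - 199.255.255.255) -> Router P
  199.48.0.0/16 (199.48.0.0 - 199.48.255.255) -> Router S
  199.48.192.0/18 (199.48.192.0 - 199.48.255.255) -> Router B
More-specific entries that do NOT match:
  199.48.200.208/29 (199.48.200.208 - 199.48.200.215) does not contain 199.48.200.242
  231.48.200.240/28 (231.48.200.240 - 231.48.200.255) does not contain 199.48.200.242
  199.48.200.160/27 (199.48.200.160 - 199.48.200.191) does not contain 199.48.200.242
  199.48.192.128/25 (199.48.192.128 - 199.48.192.255) does not contain 199.48.200.242
  198.48.200.0/21 (198.48.200.0 - 198.48.207.255) does not contain 199.48.200.242
  199.48.232.0/21 (199.48.232.0 - 199.48.239.255) does not contain 199.48.200.242
Longest matching prefix is /18 -> next hop Router B.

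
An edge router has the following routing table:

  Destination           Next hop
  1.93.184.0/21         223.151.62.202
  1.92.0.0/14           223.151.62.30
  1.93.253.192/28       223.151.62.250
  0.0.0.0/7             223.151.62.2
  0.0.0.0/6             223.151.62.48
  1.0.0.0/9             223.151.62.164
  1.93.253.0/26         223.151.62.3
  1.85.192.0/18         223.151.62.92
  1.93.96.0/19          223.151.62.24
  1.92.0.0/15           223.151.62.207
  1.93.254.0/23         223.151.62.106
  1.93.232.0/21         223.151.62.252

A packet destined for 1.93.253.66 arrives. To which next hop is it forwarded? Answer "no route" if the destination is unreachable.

223.151.62.207

Routes whose prefix contains 1.93.253.66:
  0.0.0.0/6 (0.0.0.0 - 3.255.255.255) -> 223.151.62.48
  0.0.0.0/7 (0.0.0.0 - 1.255.255.255) -> 223.151.62.2
  1.0.0.0/9 (1.0.0.0 - 1.127.255.255) -> 223.151.62.164
  1.92.0.0/14 (1.92.0.0 - 1.95.255.255) -> 223.151.62.30
  1.92.0.0/15 (1.92.0.0 - 1.93.255.255) -> 223.151.62.207
More-specific entries that do NOT match:
  1.93.253.192/28 (1.93.253.192 - 1.93.253.207) does not contain 1.93.253.66
  1.93.253.0/26 (1.93.253.0 - 1.93.253.63) does not contain 1.93.253.66
  1.93.254.0/23 (1.93.254.0 - 1.93.255.255) does not contain 1.93.253.66
  1.93.184.0/21 (1.93.184.0 - 1.93.191.255) does not contain 1.93.253.66
  1.93.232.0/21 (1.93.232.0 - 1.93.239.255) does not contain 1.93.253.66
  1.93.96.0/19 (1.93.96.0 - 1.93.127.255) does not contain 1.93.253.66
  1.85.192.0/18 (1.85.192.0 - 1.85.255.255) does not contain 1.93.253.66
Longest matching prefix is /15 -> next hop 223.151.62.207.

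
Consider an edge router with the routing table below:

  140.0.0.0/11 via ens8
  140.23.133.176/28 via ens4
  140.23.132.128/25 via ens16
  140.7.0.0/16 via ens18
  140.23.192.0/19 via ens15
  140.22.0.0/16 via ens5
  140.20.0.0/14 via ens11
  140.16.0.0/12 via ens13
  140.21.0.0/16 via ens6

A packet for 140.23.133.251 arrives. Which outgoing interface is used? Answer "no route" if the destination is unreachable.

ens11

Routes whose prefix contains 140.23.133.251:
  140.0.0.0/11 (140.0.0.0 - 140.31.255.255) -> ens8
  140.16.0.0/12 (140.16.0.0 - 140.31.255.255) -> ens13
  140.20.0.0/14 (140.20.0.0 - 140.23.255.255) -> ens11
More-specific entries that do NOT match:
  140.23.133.176/28 (140.23.133.176 - 140.23.133.191) does not contain 140.23.133.251
  140.23.132.128/25 (140.23.132.128 - 140.23.132.255) does not contain 140.23.133.251
  140.23.192.0/19 (140.23.192.0 - 140.23.223.255) does not contain 140.23.133.251
  140.7.0.0/16 (140.7.0.0 - 140.7.255.255) does not contain 140.23.133.251
  140.22.0.0/16 (140.22.0.0 - 140.22.255.255) does not contain 140.23.133.251
  140.21.0.0/16 (140.21.0.0 - 140.21.255.255) does not contain 140.23.133.251
Longest matching prefix is /14 -> interface ens11.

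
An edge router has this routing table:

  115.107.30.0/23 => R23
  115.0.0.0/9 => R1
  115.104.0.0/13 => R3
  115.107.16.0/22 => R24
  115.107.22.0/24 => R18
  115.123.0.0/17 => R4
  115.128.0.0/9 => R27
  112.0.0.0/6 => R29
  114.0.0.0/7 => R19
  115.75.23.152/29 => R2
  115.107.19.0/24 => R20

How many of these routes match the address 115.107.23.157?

4

Prefixes containing 115.107.23.157:
  112.0.0.0/6 (112.0.0.0 - 115.255.255.255)
  114.0.0.0/7 (114.0.0.0 - 115.255.255.255)
  115.0.0.0/9 (115.0.0.0 - 115.127.255.255)
  115.104.0.0/13 (115.104.0.0 - 115.111.255.255)
Total matching entries: 4.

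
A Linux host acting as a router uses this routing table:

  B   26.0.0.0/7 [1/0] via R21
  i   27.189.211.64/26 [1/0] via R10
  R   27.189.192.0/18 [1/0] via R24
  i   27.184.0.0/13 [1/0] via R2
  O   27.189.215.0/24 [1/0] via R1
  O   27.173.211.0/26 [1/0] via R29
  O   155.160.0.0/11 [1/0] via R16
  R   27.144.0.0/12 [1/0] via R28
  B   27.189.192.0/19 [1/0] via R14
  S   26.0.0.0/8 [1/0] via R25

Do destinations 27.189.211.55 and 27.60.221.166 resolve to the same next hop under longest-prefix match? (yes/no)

no

27.189.211.55: longest match 27.189.192.0/19 -> R14
27.60.221.166: longest match 26.0.0.0/7 -> R21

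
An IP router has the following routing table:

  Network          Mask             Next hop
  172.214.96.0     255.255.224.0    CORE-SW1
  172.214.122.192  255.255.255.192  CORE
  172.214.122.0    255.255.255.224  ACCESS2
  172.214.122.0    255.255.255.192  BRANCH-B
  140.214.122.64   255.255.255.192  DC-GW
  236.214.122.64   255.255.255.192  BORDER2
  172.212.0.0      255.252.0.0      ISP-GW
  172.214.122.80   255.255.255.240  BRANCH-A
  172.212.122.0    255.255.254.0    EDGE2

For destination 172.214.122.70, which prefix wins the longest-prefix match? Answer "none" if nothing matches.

172.214.96.0/19

Entries matching 172.214.122.70:
  172.212.0.0/14 (172.212.0.0 - 172.215.255.255)
  172.214.96.0/19 (172.214.96.0 - 172.214.127.255)
Most specific is 172.214.96.0/19.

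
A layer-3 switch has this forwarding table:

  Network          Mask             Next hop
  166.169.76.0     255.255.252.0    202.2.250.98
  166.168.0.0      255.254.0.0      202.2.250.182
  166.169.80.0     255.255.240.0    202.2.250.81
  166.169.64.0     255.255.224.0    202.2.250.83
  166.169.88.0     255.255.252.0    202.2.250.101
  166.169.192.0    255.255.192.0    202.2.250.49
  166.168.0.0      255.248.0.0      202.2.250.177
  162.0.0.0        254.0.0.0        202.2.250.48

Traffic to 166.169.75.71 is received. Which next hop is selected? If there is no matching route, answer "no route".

202.2.250.83

Routes whose prefix contains 166.169.75.71:
  166.168.0.0/13 (166.168.0.0 - 166.175.255.255) -> 202.2.250.177
  166.168.0.0/15 (166.168.0.0 - 166.169.255.255) -> 202.2.250.182
  166.169.64.0/19 (166.169.64.0 - 166.169.95.255) -> 202.2.250.83
More-specific entries that do NOT match:
  166.169.76.0/22 (166.169.76.0 - 166.169.79.255) does not contain 166.169.75.71
  166.169.88.0/22 (166.169.88.0 - 166.169.91.255) does not contain 166.169.75.71
  166.169.80.0/20 (166.169.80.0 - 166.169.95.255) does not contain 166.169.75.71
Longest matching prefix is /19 -> next hop 202.2.250.83.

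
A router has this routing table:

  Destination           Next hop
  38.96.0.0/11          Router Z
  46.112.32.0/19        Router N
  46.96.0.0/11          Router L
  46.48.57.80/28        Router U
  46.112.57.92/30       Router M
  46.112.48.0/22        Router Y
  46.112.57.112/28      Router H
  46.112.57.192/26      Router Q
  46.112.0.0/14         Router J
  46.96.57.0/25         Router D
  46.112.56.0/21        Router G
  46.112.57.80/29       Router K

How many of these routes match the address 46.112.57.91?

Prefixes containing 46.112.57.91:
  46.96.0.0/11 (46.96.0.0 - 46.127.255.255)
  46.112.0.0/14 (46.112.0.0 - 46.115.255.255)
  46.112.32.0/19 (46.112.32.0 - 46.112.63.255)
  46.112.56.0/21 (46.112.56.0 - 46.112.63.255)
Total matching entries: 4.

4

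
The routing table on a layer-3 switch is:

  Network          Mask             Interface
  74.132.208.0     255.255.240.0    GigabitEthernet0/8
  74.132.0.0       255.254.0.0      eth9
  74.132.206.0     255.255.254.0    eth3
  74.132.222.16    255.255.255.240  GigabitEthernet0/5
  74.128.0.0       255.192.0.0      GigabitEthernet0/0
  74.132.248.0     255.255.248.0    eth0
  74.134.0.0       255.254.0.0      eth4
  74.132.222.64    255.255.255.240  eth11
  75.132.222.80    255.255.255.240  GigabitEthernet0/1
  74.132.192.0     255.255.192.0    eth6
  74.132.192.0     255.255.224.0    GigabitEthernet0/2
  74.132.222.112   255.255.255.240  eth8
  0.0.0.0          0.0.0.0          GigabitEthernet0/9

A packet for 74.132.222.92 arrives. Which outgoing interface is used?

Routes whose prefix contains 74.132.222.92:
  0.0.0.0/0 (default, matches everything) -> GigabitEthernet0/9
  74.128.0.0/10 (74.128.0.0 - 74.191.255.255) -> GigabitEthernet0/0
  74.132.0.0/15 (74.132.0.0 - 74.133.255.255) -> eth9
  74.132.192.0/18 (74.132.192.0 - 74.132.255.255) -> eth6
  74.132.192.0/19 (74.132.192.0 - 74.132.223.255) -> GigabitEthernet0/2
  74.132.208.0/20 (74.132.208.0 - 74.132.223.255) -> GigabitEthernet0/8
More-specific entries that do NOT match:
  74.132.222.16/28 (74.132.222.16 - 74.132.222.31) does not contain 74.132.222.92
  74.132.222.64/28 (74.132.222.64 - 74.132.222.79) does not contain 74.132.222.92
  75.132.222.80/28 (75.132.222.80 - 75.132.222.95) does not contain 74.132.222.92
  74.132.222.112/28 (74.132.222.112 - 74.132.222.127) does not contain 74.132.222.92
  74.132.206.0/23 (74.132.206.0 - 74.132.207.255) does not contain 74.132.222.92
  74.132.248.0/21 (74.132.248.0 - 74.132.255.255) does not contain 74.132.222.92
Longest matching prefix is /20 -> interface GigabitEthernet0/8.

GigabitEthernet0/8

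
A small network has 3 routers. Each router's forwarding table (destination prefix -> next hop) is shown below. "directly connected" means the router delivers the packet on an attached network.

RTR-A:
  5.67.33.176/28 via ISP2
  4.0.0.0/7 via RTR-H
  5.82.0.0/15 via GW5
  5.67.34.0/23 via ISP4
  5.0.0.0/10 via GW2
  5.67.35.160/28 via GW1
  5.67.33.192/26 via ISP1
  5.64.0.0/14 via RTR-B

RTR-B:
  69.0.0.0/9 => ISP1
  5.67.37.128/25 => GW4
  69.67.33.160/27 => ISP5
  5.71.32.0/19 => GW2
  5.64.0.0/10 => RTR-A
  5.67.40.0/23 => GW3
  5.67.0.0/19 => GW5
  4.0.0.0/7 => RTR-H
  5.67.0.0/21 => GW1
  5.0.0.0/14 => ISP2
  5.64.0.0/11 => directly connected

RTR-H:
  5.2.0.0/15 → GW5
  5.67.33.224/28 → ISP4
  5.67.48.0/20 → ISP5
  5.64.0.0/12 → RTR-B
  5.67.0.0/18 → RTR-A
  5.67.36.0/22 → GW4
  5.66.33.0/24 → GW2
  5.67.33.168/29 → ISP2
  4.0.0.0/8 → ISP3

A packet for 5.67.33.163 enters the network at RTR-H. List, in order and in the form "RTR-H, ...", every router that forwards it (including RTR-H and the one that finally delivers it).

RTR-H, RTR-A, RTR-B

At RTR-H: longest match for 5.67.33.163 is 5.67.0.0/18 -> RTR-A
At RTR-A: longest match for 5.67.33.163 is 5.64.0.0/14 -> RTR-B
At RTR-B: longest match for 5.67.33.163 is 5.64.0.0/11 -> directly connected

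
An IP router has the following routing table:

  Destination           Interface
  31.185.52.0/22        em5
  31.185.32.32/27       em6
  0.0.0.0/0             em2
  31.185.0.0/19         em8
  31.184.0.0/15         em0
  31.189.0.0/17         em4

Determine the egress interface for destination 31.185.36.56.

Routes whose prefix contains 31.185.36.56:
  0.0.0.0/0 (default, matches everything) -> em2
  31.184.0.0/15 (31.184.0.0 - 31.185.255.255) -> em0
More-specific entries that do NOT match:
  31.185.32.32/27 (31.185.32.32 - 31.185.32.63) does not contain 31.185.36.56
  31.185.52.0/22 (31.185.52.0 - 31.185.55.255) does not contain 31.185.36.56
  31.185.0.0/19 (31.185.0.0 - 31.185.31.255) does not contain 31.185.36.56
  31.189.0.0/17 (31.189.0.0 - 31.189.127.255) does not contain 31.185.36.56
Longest matching prefix is /15 -> interface em0.

em0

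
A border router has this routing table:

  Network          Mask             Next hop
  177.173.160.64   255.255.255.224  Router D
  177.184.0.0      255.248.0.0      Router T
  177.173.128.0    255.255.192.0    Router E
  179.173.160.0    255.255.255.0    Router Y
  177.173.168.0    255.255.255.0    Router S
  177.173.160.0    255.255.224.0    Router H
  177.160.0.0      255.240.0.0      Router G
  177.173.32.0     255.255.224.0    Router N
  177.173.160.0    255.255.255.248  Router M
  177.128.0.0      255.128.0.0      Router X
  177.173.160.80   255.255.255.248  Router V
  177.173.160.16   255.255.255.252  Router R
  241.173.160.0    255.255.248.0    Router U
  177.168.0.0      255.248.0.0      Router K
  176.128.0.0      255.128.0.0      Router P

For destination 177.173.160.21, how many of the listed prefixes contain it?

Prefixes containing 177.173.160.21:
  177.128.0.0/9 (177.128.0.0 - 177.255.255.255)
  177.160.0.0/12 (177.160.0.0 - 177.175.255.255)
  177.168.0.0/13 (177.168.0.0 - 177.175.255.255)
  177.173.128.0/18 (177.173.128.0 - 177.173.191.255)
  177.173.160.0/19 (177.173.160.0 - 177.173.191.255)
Total matching entries: 5.

5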